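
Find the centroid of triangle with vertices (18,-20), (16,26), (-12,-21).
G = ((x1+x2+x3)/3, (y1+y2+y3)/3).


Gx = (18+16- 12)/3 = 22/3 = 7.3333
Gy = (-20+26- 21)/3 = -15/3 = -5.0000

G = (7.3333, -5.0000)


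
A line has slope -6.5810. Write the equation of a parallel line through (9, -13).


Parallel lines have equal slopes.
m2 = -6.5810
b2 = -13 + 6.5810*9 = 46.2290

y = -6.5810x + 46.2290


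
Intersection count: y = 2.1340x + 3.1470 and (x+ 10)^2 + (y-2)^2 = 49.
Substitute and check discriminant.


Substitute y = 2.1340x + 3.1470: (x+ 10)^2 + (2.1340x+3.1470-2)^2 = 49
Expand to Ax^2 + Bx + C = 0, where b-k = 1.147
A = 1+m^2 = 5.553956
B = 2(m(b-k) - h) = 2(2.1340*1.147 + 10) = 24.895396
C = h^2 + (b-k)^2 - r^2 = 100 + 1.315609 - 49 = 52.315609
disc = B^2-4AC = 619.7807 - 1162.2344 = -542.4537
disc < 0

0 intersection points


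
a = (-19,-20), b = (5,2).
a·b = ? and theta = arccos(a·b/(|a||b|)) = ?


a·b = -19*5 - 20*2 = -95 - 40 = -135
|a| = sqrt(361+400) = 27.5862
|b| = sqrt(25+4) = 5.3852
cos(theta) = -135/(sqrt(761)*sqrt(29)) = -135/sqrt(22069) = -0.908746
theta = arccos(-135/sqrt(22069)) = 155.3326 degrees

a·b = -135, theta = 155.3326 deg


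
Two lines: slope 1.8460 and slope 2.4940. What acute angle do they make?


m1-m2 = -0.648
1+m1*m2 = 5.603924
tan(theta) = |-0.648/5.603924| = 0.115633
theta = arctan(|-0.648/5.603924|) = 6.5960 degrees (acute angle)

6.5960 degrees


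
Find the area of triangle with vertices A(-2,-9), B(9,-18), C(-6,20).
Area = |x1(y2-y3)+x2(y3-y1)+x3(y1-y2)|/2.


-2*(-18-20) = 76
9*(20+ 9) = 261
-6*(-9+ 18) = -54
sum = 283
Area = |283|/2 = 141.5000

141.5000 sq units


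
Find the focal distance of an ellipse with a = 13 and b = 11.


c^2 = 13^2 - 11^2 = 169 - 121 = 48
c = sqrt(48) = 6.9282

c = 6.9282


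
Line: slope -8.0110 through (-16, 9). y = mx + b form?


y - 9 = -8.0110(x + 16)
y = -8.0110x + 9 + 8.0110*(-16)
y = -8.0110x - 119.1760

y = -8.0110x - 119.1760


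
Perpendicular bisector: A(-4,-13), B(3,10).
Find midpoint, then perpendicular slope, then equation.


Midpoint = (-0.5, -1.5)
Slope of AB = dy/dx = 23/7 = 3.2857
Perp slope = -dx/dy = -7/23 = -0.3043
b = My - (perp slope)*Mx = -1.5 + (7*(-0.5))/23 = -1.5 - 0.1522 = -1.6522

y = -0.3043x - 1.6522


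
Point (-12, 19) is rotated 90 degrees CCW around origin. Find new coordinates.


cos(90) = 0, sin(90) = 1
x' = -12*0 - 19*1 = -19
y' = -12*1 + 19*0 = -12

(-19, -12)


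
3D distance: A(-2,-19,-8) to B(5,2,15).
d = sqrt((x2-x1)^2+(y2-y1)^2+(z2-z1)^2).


dx=7, dy=21, dz=23
d = sqrt(49+441+529) = sqrt(1019) = 31.9218

31.9218


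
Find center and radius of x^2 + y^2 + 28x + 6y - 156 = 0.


h = -D/2 = -28/2 = -14
k = -E/2 = -6/2 = -3
r^2 = h^2 + k^2 - F = 196 + 9 + 156 = 361
r = 19

Center (-14, -3), radius = 19


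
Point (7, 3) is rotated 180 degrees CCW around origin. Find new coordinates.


cos(180) = -1, sin(180) = 0
x' = 7*(-1) - 3*0 = -7
y' = 7*0 + 3*(-1) = -3

(-7, -3)


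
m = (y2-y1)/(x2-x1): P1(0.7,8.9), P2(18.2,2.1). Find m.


dy = 2.1 - 8.9 = -6.8
dx = 18.2 - 0.7 = 17.5
m = -6.8/17.5 = -0.3886

m = -0.3886


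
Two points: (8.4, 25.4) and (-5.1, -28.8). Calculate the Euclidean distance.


dx = -5.1 - 8.4 = -13.5
dy = -28.8 - 25.4 = -54.2
d = sqrt(182.25 + 2937.64) = sqrt(3119.89) = 55.8560

55.8560


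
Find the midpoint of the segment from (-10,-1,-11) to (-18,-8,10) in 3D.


Mx = (-10- 18)/2 = -14.0000
My = (-1- 8)/2 = -4.5000
Mz = (-11+10)/2 = -0.5000

M = (-14.0000, -4.5000, -0.5000)


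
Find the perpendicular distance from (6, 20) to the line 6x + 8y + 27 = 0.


|6*6 + 8*20 + 27| = |223| = 223
sqrt(36 + 64) = sqrt(100) = 10.0000
d = 223/sqrt(100) = 22.3000

22.3000


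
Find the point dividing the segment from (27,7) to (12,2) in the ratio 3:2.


Px = (3*12 + 2*27)/5 = 90/5 = 18.0000
Py = (3*2 + 2*7)/5 = 20/5 = 4.0000

P = (18.0000, 4.0000)


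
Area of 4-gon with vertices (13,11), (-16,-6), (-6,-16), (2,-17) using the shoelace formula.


sum(xi*y_{i+1}) = 13*(-6) - 16*(-16) - 6*(-17) + 2*11 = 302
sum(yi*x_{i+1}) = 11*(-16) - 6*(-6) - 16*2 - 17*13 = -393
Area = |302 + 393|/2 = 695/2 = 347.5000

347.5000 sq units


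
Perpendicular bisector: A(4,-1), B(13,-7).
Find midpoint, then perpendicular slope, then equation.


Midpoint = (8.5, -4)
Slope of AB = dy/dx = -6/9 = -0.6667
Perp slope = -dx/dy = 9/6 = 1.5000
b = My - (perp slope)*Mx = -4 + (9*8.5)/(-6) = -4 - 12.7500 = -16.7500

y = 1.5000x - 16.7500


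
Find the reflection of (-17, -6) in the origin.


Reflection rule for origin: (-x, -y)
(-17, -6) -> (17, 6)

(17, 6)


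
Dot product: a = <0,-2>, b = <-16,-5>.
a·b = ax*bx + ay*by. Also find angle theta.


a·b = 0*(-16) - 2*(-5) = 0 + 10 = 10
|a| = sqrt(0+4) = 2.0000
|b| = sqrt(256+25) = 16.7631
cos(theta) = 10/(sqrt(4)*sqrt(281)) = 10/sqrt(1124) = 0.298275
theta = arccos(10/sqrt(1124)) = 72.6460 degrees

a·b = 10, theta = 72.6460 deg


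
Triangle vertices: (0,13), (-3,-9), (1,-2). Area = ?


0*(-9+ 2) = 0
-3*(-2-13) = 45
1*(13+ 9) = 22
sum = 67
Area = |67|/2 = 33.5000

33.5000 sq units


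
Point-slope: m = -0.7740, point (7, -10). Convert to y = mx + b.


y + 10 = -0.7740(x - 7)
y = -0.7740x - 10 + 0.7740*7
y = -0.7740x - 4.5820

y = -0.7740x - 4.5820


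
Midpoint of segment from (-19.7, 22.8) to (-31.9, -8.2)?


Mx = (-19.7 - 31.9)/2 = -51.6/2 = -25.8000
My = (22.8 - 8.2)/2 = 14.6/2 = 7.3000

(-25.8000, 7.3000)


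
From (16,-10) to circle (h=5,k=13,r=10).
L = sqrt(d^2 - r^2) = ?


d = sqrt((16-5)^2 + (-10-13)^2) = sqrt(121+529) = 25.4951
L = sqrt(650.0000 - 100) = sqrt(550.0000) = 23.4521

23.4521


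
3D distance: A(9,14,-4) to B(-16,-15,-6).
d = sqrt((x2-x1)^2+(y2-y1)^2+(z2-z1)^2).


dx=-25, dy=-29, dz=-2
d = sqrt(625+841+4) = sqrt(1470) = 38.3406

38.3406


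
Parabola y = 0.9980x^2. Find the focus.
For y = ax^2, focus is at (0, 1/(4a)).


a = 0.9980
4a = 3.9920
focus = (0, 1/3.9920) = (0, 0.2505)

Focus = (0, 0.2505)


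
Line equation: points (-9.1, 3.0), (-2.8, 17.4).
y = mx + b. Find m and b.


m = (14.4)/(6.3) = 2.2857
b = y1 - m*x1 = 3.0 - (14.4*(-9.1))/(6.3) = 3.0 + 20.8000 = 23.8000

y = 2.2857x + 23.8000


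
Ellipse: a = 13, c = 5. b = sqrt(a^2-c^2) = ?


b^2 = 13^2 - (5)^2 = 169 - 25 = 144
b = sqrt(144) = 12

b = 12


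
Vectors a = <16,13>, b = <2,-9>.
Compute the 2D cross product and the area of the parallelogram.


cross = 16*(-9) - 13*2 = -144 - 26 = -170
Parallelogram area = |-170| = 170

cross = -170, parallelogram area = 170


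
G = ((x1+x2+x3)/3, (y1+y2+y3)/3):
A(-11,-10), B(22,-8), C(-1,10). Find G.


Gx = (-11+22- 1)/3 = 10/3 = 3.3333
Gy = (-10- 8+10)/3 = -8/3 = -2.6667

G = (3.3333, -2.6667)


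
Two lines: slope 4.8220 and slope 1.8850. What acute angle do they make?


m1-m2 = 2.937
1+m1*m2 = 10.08947
tan(theta) = |2.937/10.08947| = 0.291096
theta = arctan(|2.937/10.08947|) = 16.2300 degrees (acute angle)

16.2300 degrees


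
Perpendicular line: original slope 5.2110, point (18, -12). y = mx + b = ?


Perpendicular slope = -1/m1 = -1/5.2110 = -0.1919
b2 = y0 - m2*x0 = -12 + 18/5.2110 = -12 + 3.4542 = -8.5458

y = -0.1919x - 8.5458


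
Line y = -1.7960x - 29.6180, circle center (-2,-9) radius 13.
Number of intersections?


Substitute y = -1.7960x - 29.6180: (x+ 2)^2 + (-1.7960x- 29.6180+ 9)^2 = 169
Expand to Ax^2 + Bx + C = 0, where b-k = -20.618
A = 1+m^2 = 4.225616
B = 2(m(b-k) - h) = 2(-1.7960*(-20.618) + 2) = 78.059856
C = h^2 + (b-k)^2 - r^2 = 4 + 425.101924 - 169 = 260.101924
disc = B^2-4AC = 6093.3411 - 4396.3634 = 1696.9777
disc > 0

2 intersection points


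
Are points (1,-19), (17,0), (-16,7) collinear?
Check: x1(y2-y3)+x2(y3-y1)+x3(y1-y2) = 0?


1*(0-7) + 17*(7+ 19) - 16*(-19-0)
= -7 + 442 + 304 = 739

No, not collinear (determinant = 739)


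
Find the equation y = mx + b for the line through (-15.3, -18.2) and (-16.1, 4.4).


m = (22.6)/(-0.8) = -28.2500
b = y1 - m*x1 = -18.2 - (22.6*(-15.3))/(-0.8) = -18.2 - 432.2250 = -450.4250

y = -28.2500x - 450.4250


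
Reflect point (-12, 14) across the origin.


Reflection rule for origin: (-x, -y)
(-12, 14) -> (12, -14)

(12, -14)


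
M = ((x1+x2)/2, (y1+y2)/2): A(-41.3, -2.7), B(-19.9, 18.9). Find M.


Mx = (-41.3 - 19.9)/2 = -61.2/2 = -30.6000
My = (-2.7 + 18.9)/2 = 16.2/2 = 8.1000

(-30.6000, 8.1000)


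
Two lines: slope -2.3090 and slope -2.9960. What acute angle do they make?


m1-m2 = 0.687
1+m1*m2 = 7.917764
tan(theta) = |0.687/7.917764| = 0.086767
theta = arctan(|0.687/7.917764|) = 4.9590 degrees (acute angle)

4.9590 degrees


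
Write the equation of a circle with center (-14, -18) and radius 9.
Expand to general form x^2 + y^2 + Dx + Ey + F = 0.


(x+ 14)^2 + (y+ 18)^2 = 9^2
D = -2h = 28, E = -2k = 36
F = h^2+k^2-r^2 = 196+324-81 = 439

x^2 + y^2 + 28x + 36y + 439 = 0


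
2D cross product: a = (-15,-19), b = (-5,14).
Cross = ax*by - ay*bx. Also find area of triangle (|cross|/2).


cross = -15*14 + 19*(-5) = -210 - 95 = -305
Triangle area = |-305|/2 = 305/2 = 152.5000

cross = -305, triangle area = 152.5000


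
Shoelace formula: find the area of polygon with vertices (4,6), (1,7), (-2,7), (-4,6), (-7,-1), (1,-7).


sum(xi*y_{i+1}) = 4*7 + 1*7 - 2*6 - 4*(-1) - 7*(-7) + 1*6 = 82
sum(yi*x_{i+1}) = 6*1 + 7*(-2) + 7*(-4) + 6*(-7) - 1*1 - 7*4 = -107
Area = |82 + 107|/2 = 189/2 = 94.5000

94.5000 sq units


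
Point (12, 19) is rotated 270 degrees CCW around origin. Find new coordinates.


cos(270) = 0, sin(270) = -1
x' = 12*0 - 19*(-1) = 19
y' = 12*(-1) + 19*0 = -12

(19, -12)


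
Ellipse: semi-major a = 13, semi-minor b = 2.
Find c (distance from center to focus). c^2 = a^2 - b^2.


c^2 = 13^2 - 2^2 = 169 - 4 = 165
c = sqrt(165) = 12.8452

c = 12.8452


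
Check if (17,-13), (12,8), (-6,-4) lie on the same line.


17*(8+ 4) + 12*(-4+ 13) - 6*(-13-8)
= 204 + 108 + 126 = 438

No, not collinear (determinant = 438)


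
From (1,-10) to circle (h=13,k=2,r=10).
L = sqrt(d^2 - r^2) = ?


d = sqrt((1-13)^2 + (-10-2)^2) = sqrt(144+144) = 16.9706
L = sqrt(288.0000 - 100) = sqrt(188.0000) = 13.7113

13.7113


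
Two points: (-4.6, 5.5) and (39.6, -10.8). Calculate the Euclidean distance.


dx = 39.6 + 4.6 = 44.2
dy = -10.8 - 5.5 = -16.3
d = sqrt(1953.64 + 265.69) = sqrt(2219.33) = 47.1098

47.1098


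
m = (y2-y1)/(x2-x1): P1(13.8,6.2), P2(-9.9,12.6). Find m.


dy = 12.6 - 6.2 = 6.4
dx = -9.9 - 13.8 = -23.7
m = 6.4/(-23.7) = -0.2700

m = -0.2700


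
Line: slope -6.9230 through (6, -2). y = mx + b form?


y + 2 = -6.9230(x - 6)
y = -6.9230x - 2 + 6.9230*6
y = -6.9230x + 39.5380

y = -6.9230x + 39.5380


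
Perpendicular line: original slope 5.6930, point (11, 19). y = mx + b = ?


Perpendicular slope = -1/m1 = -1/5.6930 = -0.1757
b2 = y0 - m2*x0 = 19 + 11/5.6930 = 19 + 1.9322 = 20.9322

y = -0.1757x + 20.9322


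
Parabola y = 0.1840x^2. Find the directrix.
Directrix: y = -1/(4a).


a = 0.1840
1/(4a) = 1.3587
directrix: y = -1.3587 = -1.3587

y = -1.3587


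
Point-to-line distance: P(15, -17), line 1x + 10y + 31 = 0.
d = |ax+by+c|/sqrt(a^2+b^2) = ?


|1*15 + 10*(-17) + 31| = |-124| = 124
sqrt(1 + 100) = sqrt(101) = 10.0499
d = 124/sqrt(101) = 12.3385

12.3385


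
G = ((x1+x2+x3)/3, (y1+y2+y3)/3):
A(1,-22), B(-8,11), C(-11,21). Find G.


Gx = (1- 8- 11)/3 = -18/3 = -6.0000
Gy = (-22+11+21)/3 = 10/3 = 3.3333

G = (-6.0000, 3.3333)


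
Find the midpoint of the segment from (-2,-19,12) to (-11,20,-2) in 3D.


Mx = (-2- 11)/2 = -6.5000
My = (-19+20)/2 = 0.5000
Mz = (12- 2)/2 = 5.0000

M = (-6.5000, 0.5000, 5.0000)


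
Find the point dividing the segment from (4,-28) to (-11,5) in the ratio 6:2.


Px = (6*(-11) + 2*4)/8 = -58/8 = -7.2500
Py = (6*5 + 2*(-28))/8 = -26/8 = -3.2500

P = (-7.2500, -3.2500)


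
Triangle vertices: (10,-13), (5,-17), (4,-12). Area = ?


10*(-17+ 12) = -50
5*(-12+ 13) = 5
4*(-13+ 17) = 16
sum = -29
Area = |-29|/2 = 14.5000

14.5000 sq units


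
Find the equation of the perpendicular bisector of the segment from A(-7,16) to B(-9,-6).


Midpoint = (-8, 5)
Slope of AB = dy/dx = -22/(-2) = 11.0000
Perp slope = -dx/dy = -2/22 = -0.0909
b = My - (perp slope)*Mx = 5 + (-2*(-8))/(-22) = 5 - 0.7273 = 4.2727

y = -0.0909x + 4.2727


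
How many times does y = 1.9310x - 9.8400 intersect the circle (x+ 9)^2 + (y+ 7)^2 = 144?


Substitute y = 1.9310x - 9.8400: (x+ 9)^2 + (1.9310x- 9.8400+ 7)^2 = 144
Expand to Ax^2 + Bx + C = 0, where b-k = -2.84
A = 1+m^2 = 4.728761
B = 2(m(b-k) - h) = 2(1.9310*(-2.84) + 9) = 7.03192
C = h^2 + (b-k)^2 - r^2 = 81 + 8.0656 - 144 = -54.9344
disc = B^2-4AC = 49.4479 + 1039.0866 = 1088.5345
disc > 0

2 intersection points


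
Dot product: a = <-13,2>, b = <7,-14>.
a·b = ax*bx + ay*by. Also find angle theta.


a·b = -13*7 + 2*(-14) = -91 - 28 = -119
|a| = sqrt(169+4) = 13.1529
|b| = sqrt(49+196) = 15.6525
cos(theta) = -119/(sqrt(173)*sqrt(245)) = -119/sqrt(42385) = -0.578017
theta = arccos(-119/sqrt(42385)) = 125.3112 degrees

a·b = -119, theta = 125.3112 deg


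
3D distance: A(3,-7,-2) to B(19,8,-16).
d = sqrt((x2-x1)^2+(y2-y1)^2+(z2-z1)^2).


dx=16, dy=15, dz=-14
d = sqrt(256+225+196) = sqrt(677) = 26.0192

26.0192


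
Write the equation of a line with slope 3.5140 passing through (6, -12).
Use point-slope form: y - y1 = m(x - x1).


y + 12 = 3.5140(x - 6)
y = 3.5140x - 12 - 3.5140*6
y = 3.5140x - 33.0840

y = 3.5140x - 33.0840


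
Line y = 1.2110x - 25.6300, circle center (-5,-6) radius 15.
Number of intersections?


Substitute y = 1.2110x - 25.6300: (x+ 5)^2 + (1.2110x- 25.6300+ 6)^2 = 225
Expand to Ax^2 + Bx + C = 0, where b-k = -19.63
A = 1+m^2 = 2.466521
B = 2(m(b-k) - h) = 2(1.2110*(-19.63) + 5) = -37.54386
C = h^2 + (b-k)^2 - r^2 = 25 + 385.3369 - 225 = 185.3369
disc = B^2-4AC = 1409.5414 - 1828.5494 = -419.0080
disc < 0

0 intersection points


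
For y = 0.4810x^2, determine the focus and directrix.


a = 0.4810
1/(4a) = 0.5198
Focus = (0, 0.5198)
Directrix: y = -0.5198

Focus = (0, 0.5198), Directrix: y = -0.5198


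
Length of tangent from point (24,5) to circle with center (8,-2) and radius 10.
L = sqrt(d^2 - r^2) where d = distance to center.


d = sqrt((24-8)^2 + (5+ 2)^2) = sqrt(256+49) = 17.4642
L = sqrt(305.0000 - 100) = sqrt(205.0000) = 14.3178

14.3178


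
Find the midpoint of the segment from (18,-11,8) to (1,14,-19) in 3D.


Mx = (18+1)/2 = 9.5000
My = (-11+14)/2 = 1.5000
Mz = (8- 19)/2 = -5.5000

M = (9.5000, 1.5000, -5.5000)


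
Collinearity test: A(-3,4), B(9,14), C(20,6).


-3*(14-6) + 9*(6-4) + 20*(4-14)
= -24 + 18 - 200 = -206

No, not collinear (determinant = -206)


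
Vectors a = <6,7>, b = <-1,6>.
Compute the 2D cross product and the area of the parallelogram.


cross = 6*6 - 7*(-1) = 36 + 7 = 43
Parallelogram area = |43| = 43

cross = 43, parallelogram area = 43


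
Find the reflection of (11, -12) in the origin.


Reflection rule for origin: (-x, -y)
(11, -12) -> (-11, 12)

(-11, 12)


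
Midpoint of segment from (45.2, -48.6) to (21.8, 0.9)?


Mx = (45.2 + 21.8)/2 = 67.0/2 = 33.5000
My = (-48.6 + 0.9)/2 = -47.7/2 = -23.8500

(33.5000, -23.8500)


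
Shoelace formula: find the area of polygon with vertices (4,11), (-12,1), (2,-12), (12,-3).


sum(xi*y_{i+1}) = 4*1 - 12*(-12) + 2*(-3) + 12*11 = 274
sum(yi*x_{i+1}) = 11*(-12) + 1*2 - 12*12 - 3*4 = -286
Area = |274 + 286|/2 = 560/2 = 280.0000

280.0000 sq units


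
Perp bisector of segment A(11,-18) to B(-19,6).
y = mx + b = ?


Midpoint = (-4, -6)
Slope of AB = dy/dx = 24/(-30) = -0.8000
Perp slope = -dx/dy = 30/24 = 1.2500
b = My - (perp slope)*Mx = -6 + (-30*(-4))/24 = -6 + 5.0000 = -1.0000

y = 1.2500x - 1.0000


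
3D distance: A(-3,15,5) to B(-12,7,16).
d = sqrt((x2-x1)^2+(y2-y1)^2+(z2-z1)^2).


dx=-9, dy=-8, dz=11
d = sqrt(81+64+121) = sqrt(266) = 16.3095

16.3095


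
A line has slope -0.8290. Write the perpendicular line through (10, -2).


Perpendicular slope = -1/m1 = -1/(-0.8290) = 1.2063
b2 = y0 - m2*x0 = -2 + 10/(-0.8290) = -2 - 12.0627 = -14.0627

y = 1.2063x - 14.0627


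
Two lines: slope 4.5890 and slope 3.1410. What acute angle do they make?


m1-m2 = 1.448
1+m1*m2 = 15.414049
tan(theta) = |1.448/15.414049| = 0.093940
theta = arctan(|1.448/15.414049|) = 5.3666 degrees (acute angle)

5.3666 degrees


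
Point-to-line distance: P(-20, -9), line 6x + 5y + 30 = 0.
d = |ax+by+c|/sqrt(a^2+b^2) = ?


|6*(-20) + 5*(-9) + 30| = |-135| = 135
sqrt(36 + 25) = sqrt(61) = 7.8102
d = 135/sqrt(61) = 17.2850

17.2850


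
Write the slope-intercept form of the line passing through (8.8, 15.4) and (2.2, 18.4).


m = (3)/(-6.6) = -0.4545
b = y1 - m*x1 = 15.4 - (3*8.8)/(-6.6) = 15.4 + 4.0000 = 19.4000

y = -0.4545x + 19.4000


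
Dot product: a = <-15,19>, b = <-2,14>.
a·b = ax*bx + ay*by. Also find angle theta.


a·b = -15*(-2) + 19*14 = 30 + 266 = 296
|a| = sqrt(225+361) = 24.2074
|b| = sqrt(4+196) = 14.1421
cos(theta) = 296/(sqrt(586)*sqrt(200)) = 296/sqrt(117200) = 0.864625
theta = arccos(296/sqrt(117200)) = 30.1601 degrees

a·b = 296, theta = 30.1601 deg


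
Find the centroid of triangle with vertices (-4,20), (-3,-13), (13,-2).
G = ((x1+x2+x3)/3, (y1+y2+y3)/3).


Gx = (-4- 3+13)/3 = 6/3 = 2.0000
Gy = (20- 13- 2)/3 = 5/3 = 1.6667

G = (2.0000, 1.6667)


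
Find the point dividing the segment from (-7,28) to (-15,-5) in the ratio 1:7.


Px = (1*(-15) + 7*(-7))/8 = -64/8 = -8.0000
Py = (1*(-5) + 7*28)/8 = 191/8 = 23.8750

P = (-8.0000, 23.8750)


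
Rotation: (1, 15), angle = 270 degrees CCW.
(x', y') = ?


cos(270) = 0, sin(270) = -1
x' = 1*0 - 15*(-1) = 15
y' = 1*(-1) + 15*0 = -1

(15, -1)


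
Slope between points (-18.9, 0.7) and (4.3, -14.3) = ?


dy = -14.3 - 0.7 = -15.0
dx = 4.3 + 18.9 = 23.2
m = -15.0/23.2 = -0.6466

m = -0.6466


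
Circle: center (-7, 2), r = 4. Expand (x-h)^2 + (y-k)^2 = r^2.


(x+ 7)^2 + (y-2)^2 = 4^2
D = -2h = 14, E = -2k = -4
F = h^2+k^2-r^2 = 49+4-16 = 37

x^2 + y^2 + 14x - 4y + 37 = 0


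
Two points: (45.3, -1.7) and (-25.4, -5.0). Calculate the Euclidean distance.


dx = -25.4 - 45.3 = -70.7
dy = -5.0 + 1.7 = -3.3
d = sqrt(4998.49 + 10.89) = sqrt(5009.38) = 70.7770

70.7770


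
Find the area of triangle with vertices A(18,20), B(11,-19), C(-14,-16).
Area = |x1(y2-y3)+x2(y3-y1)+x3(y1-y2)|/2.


18*(-19+ 16) = -54
11*(-16-20) = -396
-14*(20+ 19) = -546
sum = -996
Area = |-996|/2 = 498.0000

498.0000 sq units


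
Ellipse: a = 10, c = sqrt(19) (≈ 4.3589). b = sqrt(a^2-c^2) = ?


b^2 = 10^2 - (sqrt(19))^2 = 100 - 19 = 81
b = sqrt(81) = 9

b = 9


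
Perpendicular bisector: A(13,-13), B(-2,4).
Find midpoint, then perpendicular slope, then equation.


Midpoint = (5.5, -4.5)
Slope of AB = dy/dx = 17/(-15) = -1.1333
Perp slope = -dx/dy = 15/17 = 0.8824
b = My - (perp slope)*Mx = -4.5 + (-15*5.5)/17 = -4.5 - 4.8529 = -9.3529

y = 0.8824x - 9.3529


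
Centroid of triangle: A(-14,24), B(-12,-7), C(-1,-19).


Gx = (-14- 12- 1)/3 = -27/3 = -9.0000
Gy = (24- 7- 19)/3 = -2/3 = -0.6667

G = (-9.0000, -0.6667)


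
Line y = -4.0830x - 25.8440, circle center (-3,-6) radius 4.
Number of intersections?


Substitute y = -4.0830x - 25.8440: (x+ 3)^2 + (-4.0830x- 25.8440+ 6)^2 = 16
Expand to Ax^2 + Bx + C = 0, where b-k = -19.844
A = 1+m^2 = 17.670889
B = 2(m(b-k) - h) = 2(-4.0830*(-19.844) + 3) = 168.046104
C = h^2 + (b-k)^2 - r^2 = 9 + 393.784336 - 16 = 386.784336
disc = B^2-4AC = 28239.4931 - 27339.2923 = 900.2008
disc > 0

2 intersection points


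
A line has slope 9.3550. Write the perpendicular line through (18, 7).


Perpendicular slope = -1/m1 = -1/9.3550 = -0.1069
b2 = y0 - m2*x0 = 7 + 18/9.3550 = 7 + 1.9241 = 8.9241

y = -0.1069x + 8.9241


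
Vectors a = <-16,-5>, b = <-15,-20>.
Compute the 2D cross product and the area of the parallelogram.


cross = -16*(-20) + 5*(-15) = 320 - 75 = 245
Parallelogram area = |245| = 245

cross = 245, parallelogram area = 245


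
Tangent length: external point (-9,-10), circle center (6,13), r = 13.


d = sqrt((-9-6)^2 + (-10-13)^2) = sqrt(225+529) = 27.4591
L = sqrt(754.0000 - 169) = sqrt(585.0000) = 24.1868

24.1868


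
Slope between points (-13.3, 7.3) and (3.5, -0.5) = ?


dy = -0.5 - 7.3 = -7.8
dx = 3.5 + 13.3 = 16.8
m = -7.8/16.8 = -0.4643

m = -0.4643


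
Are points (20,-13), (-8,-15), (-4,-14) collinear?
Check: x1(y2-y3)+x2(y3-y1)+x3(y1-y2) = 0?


20*(-15+ 14) - 8*(-14+ 13) - 4*(-13+ 15)
= -20 + 8 - 8 = -20

No, not collinear (determinant = -20)


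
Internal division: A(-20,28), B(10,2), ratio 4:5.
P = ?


Px = (4*10 + 5*(-20))/9 = -60/9 = -6.6667
Py = (4*2 + 5*28)/9 = 148/9 = 16.4444

P = (-6.6667, 16.4444)


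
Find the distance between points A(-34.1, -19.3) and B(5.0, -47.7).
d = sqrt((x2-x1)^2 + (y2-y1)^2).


dx = 5.0 + 34.1 = 39.1
dy = -47.7 + 19.3 = -28.4
d = sqrt(1528.81 + 806.56) = sqrt(2335.37) = 48.3257

48.3257


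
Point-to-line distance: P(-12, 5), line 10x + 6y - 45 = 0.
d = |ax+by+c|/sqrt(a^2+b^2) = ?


|10*(-12) + 6*5 - 45| = |-135| = 135
sqrt(100 + 36) = sqrt(136) = 11.6619
d = 135/sqrt(136) = 11.5762

11.5762


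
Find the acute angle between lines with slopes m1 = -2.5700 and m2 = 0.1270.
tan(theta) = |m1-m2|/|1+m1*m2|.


m1-m2 = -2.697
1+m1*m2 = 0.67361
tan(theta) = |-2.697/0.67361| = 4.003800
theta = arctan(|-2.697/0.67361|) = 75.9766 degrees (acute angle)

75.9766 degrees


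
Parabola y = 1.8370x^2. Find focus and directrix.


a = 1.8370
1/(4a) = 0.1361
Focus = (0, 0.1361)
Directrix: y = -0.1361

Focus = (0, 0.1361), Directrix: y = -0.1361


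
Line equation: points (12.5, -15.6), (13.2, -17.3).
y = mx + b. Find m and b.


m = (-1.7)/(0.7) = -2.4286
b = y1 - m*x1 = -15.6 - (-1.7*12.5)/(0.7) = -15.6 + 30.3571 = 14.7571

y = -2.4286x + 14.7571


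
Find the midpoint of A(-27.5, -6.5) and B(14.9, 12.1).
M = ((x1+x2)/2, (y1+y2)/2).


Mx = (-27.5 + 14.9)/2 = -12.6/2 = -6.3000
My = (-6.5 + 12.1)/2 = 5.6/2 = 2.8000

(-6.3000, 2.8000)


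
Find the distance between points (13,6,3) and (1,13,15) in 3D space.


dx=-12, dy=7, dz=12
d = sqrt(144+49+144) = sqrt(337) = 18.3576

18.3576


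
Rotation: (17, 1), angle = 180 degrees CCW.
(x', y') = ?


cos(180) = -1, sin(180) = 0
x' = 17*(-1) - 1*0 = -17
y' = 17*0 + 1*(-1) = -1

(-17, -1)


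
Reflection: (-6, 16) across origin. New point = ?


Reflection rule for origin: (-x, -y)
(-6, 16) -> (6, -16)

(6, -16)


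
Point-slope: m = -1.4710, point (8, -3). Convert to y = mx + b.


y + 3 = -1.4710(x - 8)
y = -1.4710x - 3 + 1.4710*8
y = -1.4710x + 8.7680

y = -1.4710x + 8.7680


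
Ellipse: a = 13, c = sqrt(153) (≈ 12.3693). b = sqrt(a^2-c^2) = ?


b^2 = 13^2 - (sqrt(153))^2 = 169 - 153 = 16
b = sqrt(16) = 4

b = 4


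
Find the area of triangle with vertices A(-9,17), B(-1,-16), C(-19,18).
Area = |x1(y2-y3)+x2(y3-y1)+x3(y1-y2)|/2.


-9*(-16-18) = 306
-1*(18-17) = -1
-19*(17+ 16) = -627
sum = -322
Area = |-322|/2 = 161.0000

161.0000 sq units


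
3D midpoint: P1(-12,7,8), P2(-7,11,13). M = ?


Mx = (-12- 7)/2 = -9.5000
My = (7+11)/2 = 9.0000
Mz = (8+13)/2 = 10.5000

M = (-9.5000, 9.0000, 10.5000)


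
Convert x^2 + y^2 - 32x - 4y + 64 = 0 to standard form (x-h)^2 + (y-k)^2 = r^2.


h = -D/2 = 32/2 = 16
k = -E/2 = 4/2 = 2
r^2 = h^2 + k^2 - F = 256 + 4 - 64 = 196
r = 14

Center (16, 2), radius = 14


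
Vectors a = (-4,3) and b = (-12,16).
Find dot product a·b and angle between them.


a·b = -4*(-12) + 3*16 = 48 + 48 = 96
|a| = sqrt(16+9) = 5.0000
|b| = sqrt(144+256) = 20.0000
cos(theta) = 96/(sqrt(25)*sqrt(400)) = 96/sqrt(10000) = 0.960000
theta = arccos(96/sqrt(10000)) = 16.2602 degrees

a·b = 96, theta = 16.2602 deg


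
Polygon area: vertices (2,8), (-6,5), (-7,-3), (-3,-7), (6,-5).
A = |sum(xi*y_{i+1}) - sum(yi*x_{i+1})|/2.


sum(xi*y_{i+1}) = 2*5 - 6*(-3) - 7*(-7) - 3*(-5) + 6*8 = 140
sum(yi*x_{i+1}) = 8*(-6) + 5*(-7) - 3*(-3) - 7*6 - 5*2 = -126
Area = |140 + 126|/2 = 266/2 = 133.0000

133.0000 sq units


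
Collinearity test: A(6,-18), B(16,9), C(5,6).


6*(9-6) + 16*(6+ 18) + 5*(-18-9)
= 18 + 384 - 135 = 267

No, not collinear (determinant = 267)


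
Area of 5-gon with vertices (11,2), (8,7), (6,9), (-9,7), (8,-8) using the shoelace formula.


sum(xi*y_{i+1}) = 11*7 + 8*9 + 6*7 - 9*(-8) + 8*2 = 279
sum(yi*x_{i+1}) = 2*8 + 7*6 + 9*(-9) + 7*8 - 8*11 = -55
Area = |279 + 55|/2 = 334/2 = 167.0000

167.0000 sq units


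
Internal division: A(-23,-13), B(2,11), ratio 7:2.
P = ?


Px = (7*2 + 2*(-23))/9 = -32/9 = -3.5556
Py = (7*11 + 2*(-13))/9 = 51/9 = 5.6667

P = (-3.5556, 5.6667)


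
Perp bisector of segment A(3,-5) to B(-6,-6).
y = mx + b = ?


Midpoint = (-1.5, -5.5)
Slope of AB = dy/dx = -1/(-9) = 0.1111
Perp slope = -dx/dy = -9/1 = -9.0000
b = My - (perp slope)*Mx = -5.5 + (-9*(-1.5))/(-1) = -5.5 - 13.5000 = -19.0000

y = -9.0000x - 19.0000


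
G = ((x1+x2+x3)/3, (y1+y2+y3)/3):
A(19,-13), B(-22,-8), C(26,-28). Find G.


Gx = (19- 22+26)/3 = 23/3 = 7.6667
Gy = (-13- 8- 28)/3 = -49/3 = -16.3333

G = (7.6667, -16.3333)


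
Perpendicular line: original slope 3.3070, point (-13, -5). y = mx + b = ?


Perpendicular slope = -1/m1 = -1/3.3070 = -0.3024
b2 = y0 - m2*x0 = -5 - 13/3.3070 = -5 - 3.9311 = -8.9311

y = -0.3024x - 8.9311


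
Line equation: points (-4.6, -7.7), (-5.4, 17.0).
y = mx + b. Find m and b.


m = (24.7)/(-0.8) = -30.8750
b = y1 - m*x1 = -7.7 - (24.7*(-4.6))/(-0.8) = -7.7 - 142.0250 = -149.7250

y = -30.8750x - 149.7250


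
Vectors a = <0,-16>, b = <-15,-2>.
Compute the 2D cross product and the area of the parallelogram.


cross = 0*(-2) + 16*(-15) = 0 - 240 = -240
Parallelogram area = |-240| = 240

cross = -240, parallelogram area = 240


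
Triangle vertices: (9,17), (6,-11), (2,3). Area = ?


9*(-11-3) = -126
6*(3-17) = -84
2*(17+ 11) = 56
sum = -154
Area = |-154|/2 = 77.0000

77.0000 sq units


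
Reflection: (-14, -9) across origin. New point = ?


Reflection rule for origin: (-x, -y)
(-14, -9) -> (14, 9)

(14, 9)


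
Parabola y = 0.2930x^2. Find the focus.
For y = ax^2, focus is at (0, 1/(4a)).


a = 0.2930
4a = 1.1720
focus = (0, 1/1.1720) = (0, 0.8532)

Focus = (0, 0.8532)


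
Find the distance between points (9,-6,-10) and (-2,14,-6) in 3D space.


dx=-11, dy=20, dz=4
d = sqrt(121+400+16) = sqrt(537) = 23.1733

23.1733


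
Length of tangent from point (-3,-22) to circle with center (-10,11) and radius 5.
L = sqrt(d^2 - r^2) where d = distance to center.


d = sqrt((-3+ 10)^2 + (-22-11)^2) = sqrt(49+1089) = 33.7343
L = sqrt(1138.0000 - 25) = sqrt(1113.0000) = 33.3617

33.3617


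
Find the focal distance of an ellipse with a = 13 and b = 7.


c^2 = 13^2 - 7^2 = 169 - 49 = 120
c = sqrt(120) = 10.9545

c = 10.9545


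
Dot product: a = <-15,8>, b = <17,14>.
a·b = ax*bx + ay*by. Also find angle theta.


a·b = -15*17 + 8*14 = -255 + 112 = -143
|a| = sqrt(225+64) = 17.0000
|b| = sqrt(289+196) = 22.0227
cos(theta) = -143/(sqrt(289)*sqrt(485)) = -143/sqrt(140165) = -0.381959
theta = arccos(-143/sqrt(140165)) = 112.4551 degrees

a·b = -143, theta = 112.4551 deg


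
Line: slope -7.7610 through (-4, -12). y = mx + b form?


y + 12 = -7.7610(x + 4)
y = -7.7610x - 12 + 7.7610*(-4)
y = -7.7610x - 43.0440

y = -7.7610x - 43.0440


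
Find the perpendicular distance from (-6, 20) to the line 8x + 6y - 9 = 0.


|8*(-6) + 6*20 - 9| = |63| = 63
sqrt(64 + 36) = sqrt(100) = 10.0000
d = 63/sqrt(100) = 6.3000

6.3000


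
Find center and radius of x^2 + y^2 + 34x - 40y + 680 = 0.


h = -D/2 = -34/2 = -17
k = -E/2 = 40/2 = 20
r^2 = h^2 + k^2 - F = 289 + 400 - 680 = 9
r = 3

Center (-17, 20), radius = 3


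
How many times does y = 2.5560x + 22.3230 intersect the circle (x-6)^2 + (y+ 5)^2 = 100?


Substitute y = 2.5560x + 22.3230: (x-6)^2 + (2.5560x+22.3230+ 5)^2 = 100
Expand to Ax^2 + Bx + C = 0, where b-k = 27.323
A = 1+m^2 = 7.533136
B = 2(m(b-k) - h) = 2(2.5560*27.323 - 6) = 127.675176
C = h^2 + (b-k)^2 - r^2 = 36 + 746.546329 - 100 = 682.546329
disc = B^2-4AC = 16300.9506 - 20566.8573 = -4265.9067
disc < 0

0 intersection points


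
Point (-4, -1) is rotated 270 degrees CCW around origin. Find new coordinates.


cos(270) = 0, sin(270) = -1
x' = -4*0 + 1*(-1) = -1
y' = -4*(-1) - 1*0 = 4

(-1, 4)


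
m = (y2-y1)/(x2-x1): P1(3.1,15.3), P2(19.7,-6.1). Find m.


dy = -6.1 - 15.3 = -21.4
dx = 19.7 - 3.1 = 16.6
m = -21.4/16.6 = -1.2892

m = -1.2892


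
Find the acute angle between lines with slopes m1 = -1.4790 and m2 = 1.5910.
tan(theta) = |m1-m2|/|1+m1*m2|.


m1-m2 = -3.07
1+m1*m2 = -1.353089
tan(theta) = |-3.07/(-1.353089)| = 2.268883
theta = arctan(|-3.07/(-1.353089)|) = 66.2147 degrees (acute angle)

66.2147 degrees


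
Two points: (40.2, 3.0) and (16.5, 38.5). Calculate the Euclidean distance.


dx = 16.5 - 40.2 = -23.7
dy = 38.5 - 3.0 = 35.5
d = sqrt(561.69 + 1260.25) = sqrt(1821.94) = 42.6842

42.6842


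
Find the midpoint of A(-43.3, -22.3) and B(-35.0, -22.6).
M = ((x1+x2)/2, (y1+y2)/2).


Mx = (-43.3 - 35.0)/2 = -78.3/2 = -39.1500
My = (-22.3 - 22.6)/2 = -44.9/2 = -22.4500

(-39.1500, -22.4500)


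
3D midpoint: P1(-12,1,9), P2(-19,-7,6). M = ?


Mx = (-12- 19)/2 = -15.5000
My = (1- 7)/2 = -3.0000
Mz = (9+6)/2 = 7.5000

M = (-15.5000, -3.0000, 7.5000)


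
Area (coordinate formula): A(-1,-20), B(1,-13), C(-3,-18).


-1*(-13+ 18) = -5
1*(-18+ 20) = 2
-3*(-20+ 13) = 21
sum = 18
Area = |18|/2 = 9.0000

9.0000 sq units


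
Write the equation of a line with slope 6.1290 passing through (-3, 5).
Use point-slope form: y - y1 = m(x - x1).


y - 5 = 6.1290(x + 3)
y = 6.1290x + 5 - 6.1290*(-3)
y = 6.1290x + 23.3870

y = 6.1290x + 23.3870


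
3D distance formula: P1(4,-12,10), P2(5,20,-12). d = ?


dx=1, dy=32, dz=-22
d = sqrt(1+1024+484) = sqrt(1509) = 38.8458

38.8458


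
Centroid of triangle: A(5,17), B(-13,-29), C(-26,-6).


Gx = (5- 13- 26)/3 = -34/3 = -11.3333
Gy = (17- 29- 6)/3 = -18/3 = -6.0000

G = (-11.3333, -6.0000)


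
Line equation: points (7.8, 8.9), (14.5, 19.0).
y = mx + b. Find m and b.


m = (10.1)/(6.7) = 1.5075
b = y1 - m*x1 = 8.9 - (10.1*7.8)/(6.7) = 8.9 - 11.7582 = -2.8582

y = 1.5075x - 2.8582


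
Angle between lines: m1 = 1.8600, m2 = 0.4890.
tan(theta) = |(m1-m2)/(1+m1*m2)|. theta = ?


m1-m2 = 1.371
1+m1*m2 = 1.90954
tan(theta) = |1.371/1.90954| = 0.717974
theta = arctan(|1.371/1.90954|) = 35.6774 degrees (acute angle)

35.6774 degrees


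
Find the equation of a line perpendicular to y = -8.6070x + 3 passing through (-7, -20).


Perpendicular slope = -1/m1 = -1/(-8.6070) = 0.1162
b2 = y0 - m2*x0 = -20 - 7/(-8.6070) = -20 + 0.8133 = -19.1867

y = 0.1162x - 19.1867


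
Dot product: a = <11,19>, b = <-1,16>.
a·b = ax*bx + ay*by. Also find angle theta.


a·b = 11*(-1) + 19*16 = -11 + 304 = 293
|a| = sqrt(121+361) = 21.9545
|b| = sqrt(1+256) = 16.0312
cos(theta) = 293/(sqrt(482)*sqrt(257)) = 293/sqrt(123874) = 0.832487
theta = arccos(293/sqrt(123874)) = 33.6449 degrees

a·b = 293, theta = 33.6449 deg


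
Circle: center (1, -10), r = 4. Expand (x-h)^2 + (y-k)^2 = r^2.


(x-1)^2 + (y+ 10)^2 = 4^2
D = -2h = -2, E = -2k = 20
F = h^2+k^2-r^2 = 1+100-16 = 85

x^2 + y^2 - 2x + 20y + 85 = 0


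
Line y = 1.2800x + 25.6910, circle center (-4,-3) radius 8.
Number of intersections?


Substitute y = 1.2800x + 25.6910: (x+ 4)^2 + (1.2800x+25.6910+ 3)^2 = 64
Expand to Ax^2 + Bx + C = 0, where b-k = 28.691
A = 1+m^2 = 2.6384
B = 2(m(b-k) - h) = 2(1.2800*28.691 + 4) = 81.44896
C = h^2 + (b-k)^2 - r^2 = 16 + 823.173481 - 64 = 775.173481
disc = B^2-4AC = 6633.9331 - 8180.8708 = -1546.9377
disc < 0

0 intersection points


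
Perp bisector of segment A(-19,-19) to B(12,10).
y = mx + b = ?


Midpoint = (-3.5, -4.5)
Slope of AB = dy/dx = 29/31 = 0.9355
Perp slope = -dx/dy = -31/29 = -1.0690
b = My - (perp slope)*Mx = -4.5 + (31*(-3.5))/29 = -4.5 - 3.7414 = -8.2414

y = -1.0690x - 8.2414


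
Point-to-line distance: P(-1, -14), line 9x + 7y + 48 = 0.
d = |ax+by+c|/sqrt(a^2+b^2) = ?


|9*(-1) + 7*(-14) + 48| = |-59| = 59
sqrt(81 + 49) = sqrt(130) = 11.4018
d = 59/sqrt(130) = 5.1746

5.1746


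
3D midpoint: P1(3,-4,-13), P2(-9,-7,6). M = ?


Mx = (3- 9)/2 = -3.0000
My = (-4- 7)/2 = -5.5000
Mz = (-13+6)/2 = -3.5000

M = (-3.0000, -5.5000, -3.5000)


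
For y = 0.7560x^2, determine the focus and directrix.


a = 0.7560
1/(4a) = 0.3307
Focus = (0, 0.3307)
Directrix: y = -0.3307

Focus = (0, 0.3307), Directrix: y = -0.3307


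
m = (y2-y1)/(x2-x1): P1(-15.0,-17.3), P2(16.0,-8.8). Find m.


dy = -8.8 + 17.3 = 8.5
dx = 16.0 + 15.0 = 31.0
m = 8.5/31.0 = 0.2742

m = 0.2742


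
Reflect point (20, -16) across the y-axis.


Reflection rule for y-axis: (-x, y)
(20, -16) -> (-20, -16)

(-20, -16)


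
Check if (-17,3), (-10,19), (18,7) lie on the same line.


-17*(19-7) - 10*(7-3) + 18*(3-19)
= -204 - 40 - 288 = -532

No, not collinear (determinant = -532)


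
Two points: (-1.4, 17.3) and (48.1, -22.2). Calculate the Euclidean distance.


dx = 48.1 + 1.4 = 49.5
dy = -22.2 - 17.3 = -39.5
d = sqrt(2450.25 + 1560.25) = sqrt(4010.5) = 63.3285

63.3285


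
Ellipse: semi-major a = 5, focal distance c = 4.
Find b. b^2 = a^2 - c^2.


b^2 = 5^2 - (4)^2 = 25 - 16 = 9
b = sqrt(9) = 3

b = 3


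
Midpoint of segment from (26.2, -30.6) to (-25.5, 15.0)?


Mx = (26.2 - 25.5)/2 = 0.7/2 = 0.3500
My = (-30.6 + 15.0)/2 = -15.6/2 = -7.8000

(0.3500, -7.8000)


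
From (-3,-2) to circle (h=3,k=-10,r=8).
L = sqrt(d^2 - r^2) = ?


d = sqrt((-3-3)^2 + (-2+ 10)^2) = sqrt(36+64) = 10.0000
L = sqrt(100.0000 - 64) = sqrt(36.0000) = 6.0000

6.0000


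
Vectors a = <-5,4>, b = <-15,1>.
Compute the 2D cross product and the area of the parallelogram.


cross = -5*1 - 4*(-15) = -5 + 60 = 55
Parallelogram area = |55| = 55

cross = 55, parallelogram area = 55


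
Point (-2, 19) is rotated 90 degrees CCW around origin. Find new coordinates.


cos(90) = 0, sin(90) = 1
x' = -2*0 - 19*1 = -19
y' = -2*1 + 19*0 = -2

(-19, -2)


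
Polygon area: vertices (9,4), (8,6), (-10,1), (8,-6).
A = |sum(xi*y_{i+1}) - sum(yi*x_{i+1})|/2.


sum(xi*y_{i+1}) = 9*6 + 8*1 - 10*(-6) + 8*4 = 154
sum(yi*x_{i+1}) = 4*8 + 6*(-10) + 1*8 - 6*9 = -74
Area = |154 + 74|/2 = 228/2 = 114.0000

114.0000 sq units


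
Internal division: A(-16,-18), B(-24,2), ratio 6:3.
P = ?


Px = (6*(-24) + 3*(-16))/9 = -192/9 = -21.3333
Py = (6*2 + 3*(-18))/9 = -42/9 = -4.6667

P = (-21.3333, -4.6667)


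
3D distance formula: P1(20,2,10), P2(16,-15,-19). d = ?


dx=-4, dy=-17, dz=-29
d = sqrt(16+289+841) = sqrt(1146) = 33.8526

33.8526


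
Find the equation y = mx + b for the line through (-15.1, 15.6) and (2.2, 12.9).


m = (-2.7)/(17.3) = -0.1561
b = y1 - m*x1 = 15.6 - (-2.7*(-15.1))/(17.3) = 15.6 - 2.3566 = 13.2434

y = -0.1561x + 13.2434


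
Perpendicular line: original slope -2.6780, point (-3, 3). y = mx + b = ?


Perpendicular slope = -1/m1 = -1/(-2.6780) = 0.3734
b2 = y0 - m2*x0 = 3 - 3/(-2.6780) = 3 + 1.1202 = 4.1202

y = 0.3734x + 4.1202


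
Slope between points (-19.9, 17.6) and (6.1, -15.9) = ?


dy = -15.9 - 17.6 = -33.5
dx = 6.1 + 19.9 = 26.0
m = -33.5/26.0 = -1.2885

m = -1.2885


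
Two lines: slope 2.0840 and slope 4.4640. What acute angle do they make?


m1-m2 = -2.38
1+m1*m2 = 10.302976
tan(theta) = |-2.38/10.302976| = 0.231001
theta = arctan(|-2.38/10.302976|) = 13.0072 degrees (acute angle)

13.0072 degrees


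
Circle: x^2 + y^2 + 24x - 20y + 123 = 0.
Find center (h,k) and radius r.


h = -D/2 = -24/2 = -12
k = -E/2 = 20/2 = 10
r^2 = h^2 + k^2 - F = 144 + 100 - 123 = 121
r = 11

Center (-12, 10), radius = 11


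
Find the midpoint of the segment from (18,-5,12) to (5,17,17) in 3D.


Mx = (18+5)/2 = 11.5000
My = (-5+17)/2 = 6.0000
Mz = (12+17)/2 = 14.5000

M = (11.5000, 6.0000, 14.5000)


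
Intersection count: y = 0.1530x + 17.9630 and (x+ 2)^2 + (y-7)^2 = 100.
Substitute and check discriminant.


Substitute y = 0.1530x + 17.9630: (x+ 2)^2 + (0.1530x+17.9630-7)^2 = 100
Expand to Ax^2 + Bx + C = 0, where b-k = 10.963
A = 1+m^2 = 1.023409
B = 2(m(b-k) - h) = 2(0.1530*10.963 + 2) = 7.354678
C = h^2 + (b-k)^2 - r^2 = 4 + 120.187369 - 100 = 24.187369
disc = B^2-4AC = 54.0913 - 99.0143 = -44.9230
disc < 0

0 intersection points


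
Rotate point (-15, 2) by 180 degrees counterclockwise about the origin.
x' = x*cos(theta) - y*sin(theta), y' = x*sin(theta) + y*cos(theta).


cos(180) = -1, sin(180) = 0
x' = -15*(-1) - 2*0 = 15
y' = -15*0 + 2*(-1) = -2

(15, -2)


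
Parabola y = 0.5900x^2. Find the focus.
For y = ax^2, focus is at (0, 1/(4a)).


a = 0.5900
4a = 2.3600
focus = (0, 1/2.3600) = (0, 0.4237)

Focus = (0, 0.4237)


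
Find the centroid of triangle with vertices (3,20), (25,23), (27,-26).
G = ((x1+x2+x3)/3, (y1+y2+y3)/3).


Gx = (3+25+27)/3 = 55/3 = 18.3333
Gy = (20+23- 26)/3 = 17/3 = 5.6667

G = (18.3333, 5.6667)


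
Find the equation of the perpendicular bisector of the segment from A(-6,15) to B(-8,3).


Midpoint = (-7, 9)
Slope of AB = dy/dx = -12/(-2) = 6.0000
Perp slope = -dx/dy = -2/12 = -0.1667
b = My - (perp slope)*Mx = 9 + (-2*(-7))/(-12) = 9 - 1.1667 = 7.8333

y = -0.1667x + 7.8333


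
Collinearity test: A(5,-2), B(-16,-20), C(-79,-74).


5*(-20+ 74) - 16*(-74+ 2) - 79*(-2+ 20)
= 270 + 1152 - 1422 = 0

Yes, collinear (determinant = 0)


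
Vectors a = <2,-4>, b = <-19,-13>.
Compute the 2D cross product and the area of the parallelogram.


cross = 2*(-13) + 4*(-19) = -26 - 76 = -102
Parallelogram area = |-102| = 102

cross = -102, parallelogram area = 102


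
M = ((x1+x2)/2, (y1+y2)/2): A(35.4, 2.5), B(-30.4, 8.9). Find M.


Mx = (35.4 - 30.4)/2 = 5.0/2 = 2.5000
My = (2.5 + 8.9)/2 = 11.4/2 = 5.7000

(2.5000, 5.7000)


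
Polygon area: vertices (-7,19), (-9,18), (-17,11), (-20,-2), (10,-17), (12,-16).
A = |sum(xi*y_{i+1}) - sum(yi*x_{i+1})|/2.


sum(xi*y_{i+1}) = -7*18 - 9*11 - 17*(-2) - 20*(-17) + 10*(-16) + 12*19 = 217
sum(yi*x_{i+1}) = 19*(-9) + 18*(-17) + 11*(-20) - 2*10 - 17*12 - 16*(-7) = -809
Area = |217 + 809|/2 = 1026/2 = 513.0000

513.0000 sq units


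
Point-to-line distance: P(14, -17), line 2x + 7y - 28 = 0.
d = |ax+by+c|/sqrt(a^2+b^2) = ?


|2*14 + 7*(-17) - 28| = |-119| = 119
sqrt(4 + 49) = sqrt(53) = 7.2801
d = 119/sqrt(53) = 16.3459

16.3459


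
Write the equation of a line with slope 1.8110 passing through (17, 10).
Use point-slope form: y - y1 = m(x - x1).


y - 10 = 1.8110(x - 17)
y = 1.8110x + 10 - 1.8110*17
y = 1.8110x - 20.7870

y = 1.8110x - 20.7870


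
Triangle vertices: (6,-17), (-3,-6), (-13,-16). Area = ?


6*(-6+ 16) = 60
-3*(-16+ 17) = -3
-13*(-17+ 6) = 143
sum = 200
Area = |200|/2 = 100.0000

100.0000 sq units


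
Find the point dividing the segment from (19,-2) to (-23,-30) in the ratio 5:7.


Px = (5*(-23) + 7*19)/12 = 18/12 = 1.5000
Py = (5*(-30) + 7*(-2))/12 = -164/12 = -13.6667

P = (1.5000, -13.6667)


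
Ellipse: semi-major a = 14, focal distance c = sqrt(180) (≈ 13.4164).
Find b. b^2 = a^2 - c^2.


b^2 = 14^2 - (sqrt(180))^2 = 196 - 180 = 16
b = sqrt(16) = 4

b = 4


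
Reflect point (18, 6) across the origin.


Reflection rule for origin: (-x, -y)
(18, 6) -> (-18, -6)

(-18, -6)


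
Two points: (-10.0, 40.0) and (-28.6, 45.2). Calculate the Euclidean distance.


dx = -28.6 + 10.0 = -18.6
dy = 45.2 - 40.0 = 5.2
d = sqrt(345.96 + 27.04) = sqrt(373) = 19.3132

19.3132


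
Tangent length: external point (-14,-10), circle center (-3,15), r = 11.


d = sqrt((-14+ 3)^2 + (-10-15)^2) = sqrt(121+625) = 27.3130
L = sqrt(746.0000 - 121) = sqrt(625.0000) = 25.0000

25.0000
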